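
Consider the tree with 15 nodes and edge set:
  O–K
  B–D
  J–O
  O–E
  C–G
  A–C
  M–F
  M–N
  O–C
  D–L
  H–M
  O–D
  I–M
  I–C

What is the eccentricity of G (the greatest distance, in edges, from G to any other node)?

A farthest node from G is B (L, H, N, F also at distance 4).
The path G – C – O – D – B has 4 edges.

4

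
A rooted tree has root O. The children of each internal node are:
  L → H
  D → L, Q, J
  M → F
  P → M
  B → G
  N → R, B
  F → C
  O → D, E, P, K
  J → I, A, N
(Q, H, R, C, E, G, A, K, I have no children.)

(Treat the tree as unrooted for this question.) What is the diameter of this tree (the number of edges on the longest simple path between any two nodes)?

Starting from G, a farthest node is C at distance 9.
One longest path: G - B - N - J - D - O - P - M - F - C.
So the diameter is 9.

9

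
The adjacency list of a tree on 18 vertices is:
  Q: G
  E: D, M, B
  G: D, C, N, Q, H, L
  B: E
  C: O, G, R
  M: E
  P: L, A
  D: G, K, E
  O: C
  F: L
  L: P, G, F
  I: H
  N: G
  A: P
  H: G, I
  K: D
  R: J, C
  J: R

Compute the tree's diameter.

6

BFS from J reaches B last, at distance 6; BFS from B confirms no node is farther.
Path: J – R – C – G – D – E – B.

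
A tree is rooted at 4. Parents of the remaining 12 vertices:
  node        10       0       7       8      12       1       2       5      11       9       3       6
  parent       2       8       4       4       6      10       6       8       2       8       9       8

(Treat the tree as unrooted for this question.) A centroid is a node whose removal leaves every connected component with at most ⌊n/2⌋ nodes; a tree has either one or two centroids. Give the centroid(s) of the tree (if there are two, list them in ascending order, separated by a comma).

8

Delete 8: the remaining components have sizes 6, 2, 2, 1, 1. Max 6 ≤ 6, so 8 is a centroid.
No neighbour of 8 does as well, so 8 is the unique centroid.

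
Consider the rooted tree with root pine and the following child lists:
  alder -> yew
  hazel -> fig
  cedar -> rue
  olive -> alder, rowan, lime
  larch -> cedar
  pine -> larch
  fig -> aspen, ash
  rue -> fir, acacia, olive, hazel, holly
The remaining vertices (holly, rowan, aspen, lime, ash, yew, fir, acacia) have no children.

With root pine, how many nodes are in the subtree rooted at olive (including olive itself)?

5

olive's subtree: {olive, alder, lime, rowan, yew}, size 5.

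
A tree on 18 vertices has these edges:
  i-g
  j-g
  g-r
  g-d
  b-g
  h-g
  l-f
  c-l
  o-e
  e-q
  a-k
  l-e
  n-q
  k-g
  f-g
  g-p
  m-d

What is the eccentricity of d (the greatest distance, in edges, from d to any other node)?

6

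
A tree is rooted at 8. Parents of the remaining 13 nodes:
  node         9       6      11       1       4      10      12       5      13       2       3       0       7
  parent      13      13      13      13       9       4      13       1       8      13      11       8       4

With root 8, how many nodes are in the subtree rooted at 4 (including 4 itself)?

3

4's subtree: {4, 10, 7}, size 3.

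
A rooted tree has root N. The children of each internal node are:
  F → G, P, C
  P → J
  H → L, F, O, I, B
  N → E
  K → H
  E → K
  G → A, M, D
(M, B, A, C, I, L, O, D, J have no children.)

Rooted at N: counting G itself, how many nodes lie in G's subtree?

4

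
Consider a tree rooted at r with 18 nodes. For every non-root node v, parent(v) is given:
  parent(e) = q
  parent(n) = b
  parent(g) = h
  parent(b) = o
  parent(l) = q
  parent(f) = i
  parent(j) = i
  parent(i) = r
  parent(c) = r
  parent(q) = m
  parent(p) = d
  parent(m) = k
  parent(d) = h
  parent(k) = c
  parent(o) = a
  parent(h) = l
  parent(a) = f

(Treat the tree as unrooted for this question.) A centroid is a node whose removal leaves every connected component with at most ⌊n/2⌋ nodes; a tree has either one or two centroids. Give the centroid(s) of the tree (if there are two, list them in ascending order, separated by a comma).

If k is removed the pieces have sizes 9, 8, all ≤ ⌊18/2⌋ = 9.
Its neighbour c also leaves a largest component of size 9, so both are centroids.

c, k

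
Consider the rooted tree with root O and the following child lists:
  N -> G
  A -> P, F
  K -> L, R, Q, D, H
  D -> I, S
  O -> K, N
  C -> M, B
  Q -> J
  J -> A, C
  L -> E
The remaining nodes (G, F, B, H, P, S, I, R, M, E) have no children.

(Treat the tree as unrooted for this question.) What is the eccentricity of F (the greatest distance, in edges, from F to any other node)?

The node farthest from F is G, via F-A-J-Q-K-O-N-G — 7 edges.

7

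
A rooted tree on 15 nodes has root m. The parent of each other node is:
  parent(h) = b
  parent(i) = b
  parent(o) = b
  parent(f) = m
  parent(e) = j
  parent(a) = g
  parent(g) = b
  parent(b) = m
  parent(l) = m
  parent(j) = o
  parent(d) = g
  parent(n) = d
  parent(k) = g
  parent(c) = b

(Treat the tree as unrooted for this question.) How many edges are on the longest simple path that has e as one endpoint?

6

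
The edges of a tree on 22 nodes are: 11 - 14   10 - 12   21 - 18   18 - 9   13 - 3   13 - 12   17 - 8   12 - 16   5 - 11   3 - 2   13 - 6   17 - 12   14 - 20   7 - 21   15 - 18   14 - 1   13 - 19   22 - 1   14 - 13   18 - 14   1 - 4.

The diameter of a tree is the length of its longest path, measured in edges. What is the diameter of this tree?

BFS from 7 reaches 8 last, at distance 7; BFS from 8 confirms no node is farther.
Path: 7–21–18–14–13–12–17–8.

7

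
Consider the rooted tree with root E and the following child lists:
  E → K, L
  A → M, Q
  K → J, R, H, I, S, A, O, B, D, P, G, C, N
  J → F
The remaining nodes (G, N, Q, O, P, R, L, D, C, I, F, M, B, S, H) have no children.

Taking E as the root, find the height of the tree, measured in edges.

3

M sits deepest: E – K – A – M — 3 edges from the root.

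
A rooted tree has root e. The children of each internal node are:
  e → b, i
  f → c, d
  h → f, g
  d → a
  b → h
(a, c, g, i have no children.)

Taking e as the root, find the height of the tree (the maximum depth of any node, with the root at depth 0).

5

The longest root-to-leaf path is e-b-h-f-d-a (5 edges).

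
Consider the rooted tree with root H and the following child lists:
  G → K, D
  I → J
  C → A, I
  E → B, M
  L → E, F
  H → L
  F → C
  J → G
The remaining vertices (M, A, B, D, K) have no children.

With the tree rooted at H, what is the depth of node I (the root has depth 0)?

4

H – L – F – C – I — 4 edges.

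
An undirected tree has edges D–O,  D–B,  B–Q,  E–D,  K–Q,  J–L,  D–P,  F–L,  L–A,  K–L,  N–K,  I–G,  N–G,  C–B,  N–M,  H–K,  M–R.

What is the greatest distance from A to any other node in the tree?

6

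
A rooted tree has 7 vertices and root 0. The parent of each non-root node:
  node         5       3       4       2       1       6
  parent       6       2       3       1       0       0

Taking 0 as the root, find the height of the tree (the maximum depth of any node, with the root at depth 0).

4

A deepest node is 4, reached by 0 → 1 → 2 → 3 → 4.
That path has 4 edges, so the height is 4.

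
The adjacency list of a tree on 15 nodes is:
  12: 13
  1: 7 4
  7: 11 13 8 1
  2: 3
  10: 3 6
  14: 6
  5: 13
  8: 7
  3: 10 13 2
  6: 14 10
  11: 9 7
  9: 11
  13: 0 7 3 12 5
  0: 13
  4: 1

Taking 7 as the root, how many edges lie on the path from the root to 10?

3

7–13–3–10 — 3 edges.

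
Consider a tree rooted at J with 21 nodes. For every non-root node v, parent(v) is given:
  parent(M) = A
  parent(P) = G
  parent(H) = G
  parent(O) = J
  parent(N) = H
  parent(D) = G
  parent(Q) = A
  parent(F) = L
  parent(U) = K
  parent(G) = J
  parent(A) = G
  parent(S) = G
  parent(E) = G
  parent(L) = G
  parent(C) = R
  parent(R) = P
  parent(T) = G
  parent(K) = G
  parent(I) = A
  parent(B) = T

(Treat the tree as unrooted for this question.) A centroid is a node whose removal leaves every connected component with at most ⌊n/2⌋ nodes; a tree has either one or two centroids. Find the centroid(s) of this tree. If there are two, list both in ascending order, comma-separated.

G

Delete G: the remaining components have sizes 4, 3, 2, 2, 2, 2, 2, 1, 1, 1. Max 4 ≤ 10, so G is a centroid.
Every other node leaves some component of size > 10, so the centroid is unique.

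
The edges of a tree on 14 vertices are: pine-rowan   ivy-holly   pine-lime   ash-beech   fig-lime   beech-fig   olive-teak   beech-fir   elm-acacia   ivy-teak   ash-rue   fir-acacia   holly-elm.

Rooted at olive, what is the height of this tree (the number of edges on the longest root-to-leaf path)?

11

The longest root-to-leaf path is olive–teak–ivy–holly–elm–acacia–fir–beech–fig–lime–pine–rowan (11 edges).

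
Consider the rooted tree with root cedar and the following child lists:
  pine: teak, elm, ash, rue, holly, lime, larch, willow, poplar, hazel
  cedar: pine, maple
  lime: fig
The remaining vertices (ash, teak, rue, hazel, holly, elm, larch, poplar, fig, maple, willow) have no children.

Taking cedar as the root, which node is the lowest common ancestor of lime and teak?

pine

lime's ancestor chain is lime, pine, cedar and teak's is teak, pine, cedar; they first meet at pine.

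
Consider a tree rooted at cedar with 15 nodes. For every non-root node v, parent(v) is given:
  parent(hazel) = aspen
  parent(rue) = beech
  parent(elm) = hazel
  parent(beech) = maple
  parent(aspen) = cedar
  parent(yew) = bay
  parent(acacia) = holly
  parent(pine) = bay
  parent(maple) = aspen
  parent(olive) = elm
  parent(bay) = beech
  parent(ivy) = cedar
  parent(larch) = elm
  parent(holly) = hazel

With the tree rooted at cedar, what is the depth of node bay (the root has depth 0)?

4

Climbing from bay to the root: bay → beech → maple → aspen → cedar. That's 4 steps.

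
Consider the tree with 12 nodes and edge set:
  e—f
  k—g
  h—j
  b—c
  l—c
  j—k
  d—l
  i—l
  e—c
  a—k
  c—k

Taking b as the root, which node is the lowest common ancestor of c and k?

c

c's ancestor chain is c, b and k's is k, c, b; they first meet at c.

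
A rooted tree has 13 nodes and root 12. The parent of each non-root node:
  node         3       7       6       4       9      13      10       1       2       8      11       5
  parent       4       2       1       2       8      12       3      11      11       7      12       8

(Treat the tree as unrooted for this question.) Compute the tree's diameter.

6

Starting from 10, a farthest node is 5 at distance 6.
One longest path: 10-3-4-2-7-8-5.
So the diameter is 6.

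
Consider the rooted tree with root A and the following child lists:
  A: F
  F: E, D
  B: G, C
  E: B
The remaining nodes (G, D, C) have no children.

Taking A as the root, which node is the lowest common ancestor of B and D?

F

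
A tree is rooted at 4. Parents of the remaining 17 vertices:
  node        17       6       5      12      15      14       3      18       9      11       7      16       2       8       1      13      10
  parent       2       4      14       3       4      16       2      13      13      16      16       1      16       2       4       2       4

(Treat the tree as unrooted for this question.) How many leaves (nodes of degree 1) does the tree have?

11

Exactly 11 nodes have a single neighbour: 5, 6, 7, 8, 9, 10, 11, 12, 15, 17, 18.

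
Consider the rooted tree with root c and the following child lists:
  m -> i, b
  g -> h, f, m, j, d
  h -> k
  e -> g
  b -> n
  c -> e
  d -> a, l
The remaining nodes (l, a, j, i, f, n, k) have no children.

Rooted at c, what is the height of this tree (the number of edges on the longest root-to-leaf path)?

5

A deepest node is n, reached by c – e – g – m – b – n.
That path has 5 edges, so the height is 5.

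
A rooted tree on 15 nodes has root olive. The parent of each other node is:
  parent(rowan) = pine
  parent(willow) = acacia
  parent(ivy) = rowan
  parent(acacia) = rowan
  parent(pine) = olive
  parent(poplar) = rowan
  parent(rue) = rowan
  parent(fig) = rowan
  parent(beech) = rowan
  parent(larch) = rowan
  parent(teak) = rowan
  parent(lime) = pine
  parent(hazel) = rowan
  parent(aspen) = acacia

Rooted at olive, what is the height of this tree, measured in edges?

The longest root-to-leaf path is olive – pine – rowan – acacia – aspen (4 edges).

4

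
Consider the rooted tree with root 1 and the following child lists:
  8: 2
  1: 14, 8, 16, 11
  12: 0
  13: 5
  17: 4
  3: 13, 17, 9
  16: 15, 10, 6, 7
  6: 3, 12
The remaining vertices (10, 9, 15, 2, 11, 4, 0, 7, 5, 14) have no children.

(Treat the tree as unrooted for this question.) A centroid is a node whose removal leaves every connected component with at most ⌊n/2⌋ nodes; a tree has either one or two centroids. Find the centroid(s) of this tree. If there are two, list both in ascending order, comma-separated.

If 6 is removed the pieces have sizes 9, 6, 2, all ≤ ⌊18/2⌋ = 9.
16 is adjacent to 6 and is also a centroid (the largest component after removing it is likewise 9).

6, 16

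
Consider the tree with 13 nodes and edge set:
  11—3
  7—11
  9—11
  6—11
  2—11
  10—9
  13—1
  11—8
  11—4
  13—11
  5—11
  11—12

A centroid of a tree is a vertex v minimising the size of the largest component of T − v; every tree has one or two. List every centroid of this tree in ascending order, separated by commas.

11

If 11 is removed the pieces have sizes 2, 2, 1, 1, 1, 1, 1, 1, 1, 1, all ≤ ⌊13/2⌋ = 6.
Every other node leaves some component of size > 6, so the centroid is unique.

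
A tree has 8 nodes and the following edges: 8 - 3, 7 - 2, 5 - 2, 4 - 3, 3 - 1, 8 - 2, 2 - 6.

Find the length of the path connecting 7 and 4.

The path is 7 – 2 – 8 – 3 – 4, which has 4 edges.

4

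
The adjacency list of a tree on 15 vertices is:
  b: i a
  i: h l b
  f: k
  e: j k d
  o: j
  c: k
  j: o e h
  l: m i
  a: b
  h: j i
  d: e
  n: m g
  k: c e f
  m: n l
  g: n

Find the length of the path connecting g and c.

9

The path is g - n - m - l - i - h - j - e - k - c, which has 9 edges.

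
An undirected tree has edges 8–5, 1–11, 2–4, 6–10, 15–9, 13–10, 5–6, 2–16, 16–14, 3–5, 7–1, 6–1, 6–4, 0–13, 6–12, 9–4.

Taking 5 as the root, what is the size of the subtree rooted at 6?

6's subtree: {6, 4, 10, 1, 12, 2, 9, 13, 7, 11, 16, 15, 0, 14}, size 14.

14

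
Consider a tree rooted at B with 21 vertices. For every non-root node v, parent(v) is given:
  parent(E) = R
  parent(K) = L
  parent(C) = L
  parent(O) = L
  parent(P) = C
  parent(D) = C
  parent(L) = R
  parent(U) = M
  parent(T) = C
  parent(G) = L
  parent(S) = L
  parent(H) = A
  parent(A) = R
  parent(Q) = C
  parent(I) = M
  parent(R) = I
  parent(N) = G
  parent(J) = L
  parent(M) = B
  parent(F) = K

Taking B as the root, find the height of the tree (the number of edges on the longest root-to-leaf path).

6

A deepest node is D, reached by B – M – I – R – L – C – D.
That path has 6 edges, so the height is 6.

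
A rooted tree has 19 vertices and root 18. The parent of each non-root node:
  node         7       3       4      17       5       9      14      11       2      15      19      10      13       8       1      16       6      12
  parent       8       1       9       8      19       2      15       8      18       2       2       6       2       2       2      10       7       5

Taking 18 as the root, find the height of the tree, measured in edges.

A deepest node is 16, reached by 18 – 2 – 8 – 7 – 6 – 10 – 16.
That path has 6 edges, so the height is 6.

6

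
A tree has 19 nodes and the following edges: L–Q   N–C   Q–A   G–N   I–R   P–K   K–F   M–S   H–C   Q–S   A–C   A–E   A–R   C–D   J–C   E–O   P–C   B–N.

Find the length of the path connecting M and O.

Walking from M: M–S–Q–A–E–O. Length 5.

5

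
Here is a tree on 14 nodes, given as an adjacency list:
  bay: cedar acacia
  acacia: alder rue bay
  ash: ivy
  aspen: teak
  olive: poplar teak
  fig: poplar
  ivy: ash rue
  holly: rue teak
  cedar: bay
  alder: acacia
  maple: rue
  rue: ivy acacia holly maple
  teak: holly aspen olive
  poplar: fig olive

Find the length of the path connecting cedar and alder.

Walking from cedar: cedar – bay – acacia – alder. Length 3.

3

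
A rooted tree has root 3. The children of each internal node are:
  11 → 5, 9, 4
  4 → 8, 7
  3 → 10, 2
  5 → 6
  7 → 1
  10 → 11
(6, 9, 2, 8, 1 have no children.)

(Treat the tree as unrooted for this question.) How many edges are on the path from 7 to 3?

4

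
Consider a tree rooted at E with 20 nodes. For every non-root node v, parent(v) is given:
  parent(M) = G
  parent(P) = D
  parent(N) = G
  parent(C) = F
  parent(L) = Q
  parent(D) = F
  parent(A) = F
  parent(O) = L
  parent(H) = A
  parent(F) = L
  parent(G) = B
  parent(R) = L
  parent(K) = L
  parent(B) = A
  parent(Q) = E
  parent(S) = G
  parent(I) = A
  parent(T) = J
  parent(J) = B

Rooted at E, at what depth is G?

6

Climbing from G to the root: G – B – A – F – L – Q – E. That's 6 steps.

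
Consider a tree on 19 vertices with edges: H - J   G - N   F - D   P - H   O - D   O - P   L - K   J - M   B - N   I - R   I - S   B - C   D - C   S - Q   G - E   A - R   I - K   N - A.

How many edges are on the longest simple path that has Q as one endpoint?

13

The node farthest from Q is M, via Q–S–I–R–A–N–B–C–D–O–P–H–J–M — 13 edges.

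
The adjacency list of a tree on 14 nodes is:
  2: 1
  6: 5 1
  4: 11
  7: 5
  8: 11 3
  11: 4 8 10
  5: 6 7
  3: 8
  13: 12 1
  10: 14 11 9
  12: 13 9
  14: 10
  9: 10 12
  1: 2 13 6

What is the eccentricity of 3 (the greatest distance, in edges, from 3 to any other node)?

10

A farthest node from 3 is 7.
The path 3-8-11-10-9-12-13-1-6-5-7 has 10 edges.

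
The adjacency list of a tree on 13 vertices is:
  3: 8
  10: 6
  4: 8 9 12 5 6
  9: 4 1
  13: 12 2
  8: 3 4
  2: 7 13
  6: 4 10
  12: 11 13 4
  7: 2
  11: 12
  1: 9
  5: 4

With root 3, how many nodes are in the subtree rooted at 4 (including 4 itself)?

The subtree rooted at 4 contains: 4, 9, 12, 6, 5, 1, 13, 11, 10, 2, 7 — 11 nodes.

11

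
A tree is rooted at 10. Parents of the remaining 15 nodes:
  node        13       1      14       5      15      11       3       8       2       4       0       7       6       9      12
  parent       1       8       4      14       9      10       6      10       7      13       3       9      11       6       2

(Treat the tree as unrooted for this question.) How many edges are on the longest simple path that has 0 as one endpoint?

10

A farthest node from 0 is 5.
The path 0 – 3 – 6 – 11 – 10 – 8 – 1 – 13 – 4 – 14 – 5 has 10 edges.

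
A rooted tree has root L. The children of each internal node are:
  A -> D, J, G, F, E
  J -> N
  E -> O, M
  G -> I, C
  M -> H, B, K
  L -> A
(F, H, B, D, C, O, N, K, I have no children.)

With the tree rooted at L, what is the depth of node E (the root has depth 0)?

2

Path from L to E: L–A–E, which has 2 edges.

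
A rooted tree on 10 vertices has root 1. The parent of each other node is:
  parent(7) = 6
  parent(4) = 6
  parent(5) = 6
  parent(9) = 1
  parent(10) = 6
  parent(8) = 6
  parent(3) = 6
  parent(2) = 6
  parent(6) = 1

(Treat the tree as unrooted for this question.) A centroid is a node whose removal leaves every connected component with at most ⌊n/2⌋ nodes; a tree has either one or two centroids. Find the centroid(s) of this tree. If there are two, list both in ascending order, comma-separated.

Delete 6: the remaining components have sizes 2, 1, 1, 1, 1, 1, 1, 1. Max 2 ≤ 5, so 6 is a centroid.
No neighbour of 6 does as well, so 6 is the unique centroid.

6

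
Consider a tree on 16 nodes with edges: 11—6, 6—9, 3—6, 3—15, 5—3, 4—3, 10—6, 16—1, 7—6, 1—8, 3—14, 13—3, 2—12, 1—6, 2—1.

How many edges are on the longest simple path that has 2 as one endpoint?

4

Distances from 2 peak at 4, attained at 15 (4, 5, 13, 14 also at distance 4).
2–1–6–3–15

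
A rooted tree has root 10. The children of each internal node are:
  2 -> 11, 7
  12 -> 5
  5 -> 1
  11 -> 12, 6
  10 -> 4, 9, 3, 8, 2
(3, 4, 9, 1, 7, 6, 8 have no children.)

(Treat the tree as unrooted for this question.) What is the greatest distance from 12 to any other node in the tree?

4

A farthest node from 12 is 4 (3, 9, 8 also at distance 4).
The path 12–11–2–10–4 has 4 edges.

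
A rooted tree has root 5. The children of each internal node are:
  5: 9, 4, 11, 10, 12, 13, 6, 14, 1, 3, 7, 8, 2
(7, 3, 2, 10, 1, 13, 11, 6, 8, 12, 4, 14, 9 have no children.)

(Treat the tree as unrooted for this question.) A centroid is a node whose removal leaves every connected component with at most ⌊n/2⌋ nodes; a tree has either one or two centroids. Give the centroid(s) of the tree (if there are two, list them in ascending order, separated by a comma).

If 5 is removed the pieces have sizes 1, 1, 1, 1, 1, 1, 1, 1, 1, 1, 1, 1, 1, all ≤ ⌊14/2⌋ = 7.
No neighbour of 5 does as well, so 5 is the unique centroid.

5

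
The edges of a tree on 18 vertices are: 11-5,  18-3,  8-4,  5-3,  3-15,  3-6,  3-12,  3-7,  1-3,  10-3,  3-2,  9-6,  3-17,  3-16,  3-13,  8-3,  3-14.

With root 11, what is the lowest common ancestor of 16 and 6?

3

16's ancestor chain is 16, 3, 5, 11 and 6's is 6, 3, 5, 11; they first meet at 3.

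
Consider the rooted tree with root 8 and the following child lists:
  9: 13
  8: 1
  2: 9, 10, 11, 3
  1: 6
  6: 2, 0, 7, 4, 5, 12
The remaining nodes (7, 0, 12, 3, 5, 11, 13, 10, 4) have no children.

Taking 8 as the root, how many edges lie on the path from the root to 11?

4

8 – 1 – 6 – 2 – 11 — 4 edges.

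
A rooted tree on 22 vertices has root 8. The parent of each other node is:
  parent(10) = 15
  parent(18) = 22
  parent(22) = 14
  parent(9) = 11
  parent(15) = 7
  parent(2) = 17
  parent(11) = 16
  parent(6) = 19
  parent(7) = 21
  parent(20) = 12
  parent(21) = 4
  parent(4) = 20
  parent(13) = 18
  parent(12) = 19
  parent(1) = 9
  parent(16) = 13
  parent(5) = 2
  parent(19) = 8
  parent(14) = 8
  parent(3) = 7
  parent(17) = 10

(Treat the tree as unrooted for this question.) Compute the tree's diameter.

19

BFS from 5 reaches 1 last, at distance 19; BFS from 1 confirms no node is farther.
Path: 5 – 2 – 17 – 10 – 15 – 7 – 21 – 4 – 20 – 12 – 19 – 8 – 14 – 22 – 18 – 13 – 16 – 11 – 9 – 1.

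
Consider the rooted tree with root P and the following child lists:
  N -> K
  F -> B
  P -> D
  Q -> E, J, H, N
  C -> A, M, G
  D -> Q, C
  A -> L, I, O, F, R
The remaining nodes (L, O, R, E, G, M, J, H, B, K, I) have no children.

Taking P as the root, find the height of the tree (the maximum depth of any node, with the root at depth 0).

A deepest node is B, reached by P–D–C–A–F–B.
That path has 5 edges, so the height is 5.

5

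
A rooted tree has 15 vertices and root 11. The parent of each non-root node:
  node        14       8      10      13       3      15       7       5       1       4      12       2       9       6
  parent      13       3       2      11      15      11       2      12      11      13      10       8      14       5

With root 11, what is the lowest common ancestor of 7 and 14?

Path 7→root: 7 2 8 3 15 11; path 14→root: 14 13 11.
First common node: 11.

11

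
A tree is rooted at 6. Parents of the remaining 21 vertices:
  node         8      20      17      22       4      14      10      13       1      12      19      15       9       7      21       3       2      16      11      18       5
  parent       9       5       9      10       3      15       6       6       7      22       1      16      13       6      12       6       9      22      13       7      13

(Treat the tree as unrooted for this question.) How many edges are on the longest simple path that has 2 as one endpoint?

8

Distances from 2 peak at 8, attained at 14.
2-9-13-6-10-22-16-15-14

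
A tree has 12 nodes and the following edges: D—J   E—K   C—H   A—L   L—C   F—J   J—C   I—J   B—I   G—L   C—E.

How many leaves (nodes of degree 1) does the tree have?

7

Exactly 7 nodes have a single neighbour: A, B, D, F, G, H, K.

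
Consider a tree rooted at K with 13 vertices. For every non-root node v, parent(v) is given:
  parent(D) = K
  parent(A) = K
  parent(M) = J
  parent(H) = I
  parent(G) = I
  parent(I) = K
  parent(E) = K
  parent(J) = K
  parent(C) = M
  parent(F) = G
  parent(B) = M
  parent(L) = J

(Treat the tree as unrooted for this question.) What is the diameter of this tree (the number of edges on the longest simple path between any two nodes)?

6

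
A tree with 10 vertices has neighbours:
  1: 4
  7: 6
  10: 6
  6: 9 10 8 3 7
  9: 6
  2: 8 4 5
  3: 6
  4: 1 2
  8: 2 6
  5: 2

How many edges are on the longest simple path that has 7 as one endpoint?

Distances from 7 peak at 5, attained at 1.
7–6–8–2–4–1

5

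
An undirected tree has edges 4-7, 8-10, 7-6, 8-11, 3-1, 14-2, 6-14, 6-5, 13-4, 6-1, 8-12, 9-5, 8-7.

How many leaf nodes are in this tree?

The leaves are 2, 3, 9, 10, 11, 12, 13.
That is 7 leaves.

7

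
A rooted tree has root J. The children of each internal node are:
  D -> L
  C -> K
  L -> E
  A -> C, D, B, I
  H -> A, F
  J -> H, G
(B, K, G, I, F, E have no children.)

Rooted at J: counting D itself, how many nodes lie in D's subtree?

3

The subtree rooted at D contains: D, L, E — 3 nodes.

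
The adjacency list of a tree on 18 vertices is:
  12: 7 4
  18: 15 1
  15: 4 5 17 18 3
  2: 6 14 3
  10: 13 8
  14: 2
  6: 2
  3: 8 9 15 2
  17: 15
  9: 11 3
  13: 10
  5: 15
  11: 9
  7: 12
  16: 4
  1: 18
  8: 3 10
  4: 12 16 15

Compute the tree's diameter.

7

BFS from 7 reaches 13 last, at distance 7; BFS from 13 confirms no node is farther.
Path: 7–12–4–15–3–8–10–13.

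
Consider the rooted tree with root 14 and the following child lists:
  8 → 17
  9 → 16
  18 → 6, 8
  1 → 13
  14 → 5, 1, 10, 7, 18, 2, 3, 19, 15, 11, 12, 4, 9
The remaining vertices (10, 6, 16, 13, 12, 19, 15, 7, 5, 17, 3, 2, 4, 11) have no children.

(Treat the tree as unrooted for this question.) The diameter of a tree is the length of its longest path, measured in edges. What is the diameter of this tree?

Starting from 17, a farthest node is 13 at distance 5.
One longest path: 17 – 8 – 18 – 14 – 1 – 13.
So the diameter is 5.

5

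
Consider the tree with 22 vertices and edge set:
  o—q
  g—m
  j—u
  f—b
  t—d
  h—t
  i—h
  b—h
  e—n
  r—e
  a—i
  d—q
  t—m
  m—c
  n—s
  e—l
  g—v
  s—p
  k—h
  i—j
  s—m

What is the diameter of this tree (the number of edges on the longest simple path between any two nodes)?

9

BFS from u reaches r last, at distance 9; BFS from r confirms no node is farther.
Path: u – j – i – h – t – m – s – n – e – r.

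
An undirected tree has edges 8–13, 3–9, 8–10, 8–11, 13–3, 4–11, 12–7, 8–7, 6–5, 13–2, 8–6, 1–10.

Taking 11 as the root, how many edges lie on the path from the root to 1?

Path from 11 to 1: 11–8–10–1, which has 3 edges.

3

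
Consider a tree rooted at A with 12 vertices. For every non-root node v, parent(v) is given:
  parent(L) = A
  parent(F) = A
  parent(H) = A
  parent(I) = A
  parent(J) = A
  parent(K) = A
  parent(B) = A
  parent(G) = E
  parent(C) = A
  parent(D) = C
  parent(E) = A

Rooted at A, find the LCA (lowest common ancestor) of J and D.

A

J's ancestor chain is J, A and D's is D, C, A; they first meet at A.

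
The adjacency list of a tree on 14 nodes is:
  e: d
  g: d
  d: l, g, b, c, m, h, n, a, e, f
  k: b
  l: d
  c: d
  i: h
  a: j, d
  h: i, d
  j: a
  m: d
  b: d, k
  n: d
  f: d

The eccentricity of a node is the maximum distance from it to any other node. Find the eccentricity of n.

Distances from n peak at 3, attained at j (i, k also at distance 3).
n – d – a – j

3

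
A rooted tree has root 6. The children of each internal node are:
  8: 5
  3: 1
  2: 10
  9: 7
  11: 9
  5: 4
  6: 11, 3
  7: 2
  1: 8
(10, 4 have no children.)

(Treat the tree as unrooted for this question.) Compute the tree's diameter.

10

Starting from 4, a farthest node is 10 at distance 10.
One longest path: 4 – 5 – 8 – 1 – 3 – 6 – 11 – 9 – 7 – 2 – 10.
So the diameter is 10.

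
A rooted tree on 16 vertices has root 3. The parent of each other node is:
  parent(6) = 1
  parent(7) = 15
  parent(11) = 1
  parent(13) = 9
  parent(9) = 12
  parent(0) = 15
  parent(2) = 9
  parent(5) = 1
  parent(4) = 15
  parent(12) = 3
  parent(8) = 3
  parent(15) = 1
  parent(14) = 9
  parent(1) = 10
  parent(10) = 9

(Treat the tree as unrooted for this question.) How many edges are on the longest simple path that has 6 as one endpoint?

Distances from 6 peak at 6, attained at 8.
6 – 1 – 10 – 9 – 12 – 3 – 8

6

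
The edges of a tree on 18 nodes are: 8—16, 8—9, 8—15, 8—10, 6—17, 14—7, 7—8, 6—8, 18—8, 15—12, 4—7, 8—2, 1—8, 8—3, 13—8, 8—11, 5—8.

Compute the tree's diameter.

4

A longest path is 4-7-8-6-17, with 4 edges.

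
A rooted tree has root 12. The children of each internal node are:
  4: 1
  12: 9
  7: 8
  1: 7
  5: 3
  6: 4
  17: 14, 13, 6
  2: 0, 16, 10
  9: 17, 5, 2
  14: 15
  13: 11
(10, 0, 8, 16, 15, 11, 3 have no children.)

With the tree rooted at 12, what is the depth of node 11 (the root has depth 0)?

4

Climbing from 11 to the root: 11 → 13 → 17 → 9 → 12. That's 4 steps.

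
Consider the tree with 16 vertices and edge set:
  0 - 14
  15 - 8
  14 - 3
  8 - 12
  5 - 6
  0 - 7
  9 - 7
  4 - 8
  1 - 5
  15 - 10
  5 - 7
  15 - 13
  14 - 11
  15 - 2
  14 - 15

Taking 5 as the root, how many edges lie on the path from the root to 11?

4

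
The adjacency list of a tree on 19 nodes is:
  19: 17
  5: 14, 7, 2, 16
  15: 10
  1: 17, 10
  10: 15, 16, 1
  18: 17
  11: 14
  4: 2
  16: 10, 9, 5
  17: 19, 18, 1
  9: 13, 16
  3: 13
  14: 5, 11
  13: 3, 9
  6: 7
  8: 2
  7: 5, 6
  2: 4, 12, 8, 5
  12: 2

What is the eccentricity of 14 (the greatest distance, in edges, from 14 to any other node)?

Distances from 14 peak at 6, attained at 18 (19 also at distance 6).
14 – 5 – 16 – 10 – 1 – 17 – 18

6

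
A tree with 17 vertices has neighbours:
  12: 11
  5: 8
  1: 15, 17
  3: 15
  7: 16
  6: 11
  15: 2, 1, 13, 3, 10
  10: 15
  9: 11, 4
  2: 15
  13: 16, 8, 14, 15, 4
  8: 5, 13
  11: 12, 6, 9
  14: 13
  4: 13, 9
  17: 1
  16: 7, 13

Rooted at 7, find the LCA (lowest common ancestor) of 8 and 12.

8's ancestor chain is 8, 13, 16, 7 and 12's is 12, 11, 9, 4, 13, 16, 7; they first meet at 13.

13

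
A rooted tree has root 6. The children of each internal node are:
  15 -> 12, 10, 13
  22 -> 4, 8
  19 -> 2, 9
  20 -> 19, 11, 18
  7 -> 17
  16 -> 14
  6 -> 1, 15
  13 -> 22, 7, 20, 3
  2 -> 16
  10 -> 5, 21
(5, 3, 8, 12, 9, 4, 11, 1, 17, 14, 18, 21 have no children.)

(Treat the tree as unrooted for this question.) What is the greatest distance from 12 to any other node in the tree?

7

Distances from 12 peak at 7, attained at 14.
12-15-13-20-19-2-16-14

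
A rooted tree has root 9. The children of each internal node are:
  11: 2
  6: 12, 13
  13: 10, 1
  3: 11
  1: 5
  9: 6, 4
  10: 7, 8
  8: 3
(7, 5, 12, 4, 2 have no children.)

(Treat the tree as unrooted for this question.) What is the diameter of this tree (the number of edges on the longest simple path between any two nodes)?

A longest path is 4–9–6–13–10–8–3–11–2, with 8 edges.

8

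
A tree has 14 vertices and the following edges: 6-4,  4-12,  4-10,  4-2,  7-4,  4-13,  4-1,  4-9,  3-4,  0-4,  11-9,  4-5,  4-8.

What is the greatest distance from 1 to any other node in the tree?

3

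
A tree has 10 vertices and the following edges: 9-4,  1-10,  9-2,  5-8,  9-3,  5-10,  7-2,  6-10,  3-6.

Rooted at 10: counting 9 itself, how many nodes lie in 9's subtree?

4

The subtree rooted at 9 contains: 9, 2, 4, 7 — 4 nodes.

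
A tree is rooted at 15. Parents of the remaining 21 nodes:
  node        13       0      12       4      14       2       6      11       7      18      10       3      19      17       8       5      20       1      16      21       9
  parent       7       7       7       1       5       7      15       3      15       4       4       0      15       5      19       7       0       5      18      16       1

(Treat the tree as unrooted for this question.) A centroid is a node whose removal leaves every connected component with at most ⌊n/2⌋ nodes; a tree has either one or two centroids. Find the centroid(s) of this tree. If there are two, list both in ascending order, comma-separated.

Removing 7 splits the tree into components of sizes 10, 4, 4, 1, 1, 1; the largest is 10 ≤ ⌊22/2⌋ = 11.
Every other node leaves some component of size > 11, so the centroid is unique.

7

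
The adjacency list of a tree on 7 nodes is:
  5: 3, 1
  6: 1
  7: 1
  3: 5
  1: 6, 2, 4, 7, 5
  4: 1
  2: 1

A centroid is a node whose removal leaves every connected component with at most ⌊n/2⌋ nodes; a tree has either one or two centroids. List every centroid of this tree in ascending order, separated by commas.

If 1 is removed the pieces have sizes 2, 1, 1, 1, 1, all ≤ ⌊7/2⌋ = 3.
Every other node leaves some component of size > 3, so the centroid is unique.

1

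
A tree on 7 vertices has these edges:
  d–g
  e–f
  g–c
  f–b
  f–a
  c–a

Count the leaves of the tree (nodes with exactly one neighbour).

3

Exactly 3 nodes have a single neighbour: b, d, e.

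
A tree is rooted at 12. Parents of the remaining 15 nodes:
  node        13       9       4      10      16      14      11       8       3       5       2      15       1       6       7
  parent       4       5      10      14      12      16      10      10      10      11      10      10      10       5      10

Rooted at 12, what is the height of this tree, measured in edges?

A deepest node is 6, reached by 12-16-14-10-11-5-6.
That path has 6 edges, so the height is 6.

6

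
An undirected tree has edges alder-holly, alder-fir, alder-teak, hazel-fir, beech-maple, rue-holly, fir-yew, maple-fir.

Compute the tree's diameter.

A longest path is rue - holly - alder - fir - maple - beech, with 5 edges.

5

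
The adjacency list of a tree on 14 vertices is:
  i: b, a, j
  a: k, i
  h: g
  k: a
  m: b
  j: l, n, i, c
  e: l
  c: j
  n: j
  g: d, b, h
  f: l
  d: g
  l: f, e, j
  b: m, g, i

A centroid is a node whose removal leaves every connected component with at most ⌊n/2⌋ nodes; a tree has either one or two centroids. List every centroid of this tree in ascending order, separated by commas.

Delete i: the remaining components have sizes 6, 5, 2. Max 6 ≤ 7, so i is a centroid.
No neighbour of i does as well, so i is the unique centroid.

i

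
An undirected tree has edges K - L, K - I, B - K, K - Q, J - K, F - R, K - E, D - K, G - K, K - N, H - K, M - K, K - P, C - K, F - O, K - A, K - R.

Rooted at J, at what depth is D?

2

J–K–D — 2 edges.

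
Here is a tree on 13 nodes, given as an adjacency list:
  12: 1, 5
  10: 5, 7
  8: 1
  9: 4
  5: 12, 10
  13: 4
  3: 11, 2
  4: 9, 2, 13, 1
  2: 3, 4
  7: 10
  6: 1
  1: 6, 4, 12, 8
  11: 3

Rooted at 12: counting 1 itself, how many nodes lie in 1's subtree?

9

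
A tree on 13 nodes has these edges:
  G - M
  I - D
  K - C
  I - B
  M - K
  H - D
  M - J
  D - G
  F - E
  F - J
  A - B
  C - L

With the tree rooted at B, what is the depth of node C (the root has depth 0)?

Path from B to C: B → I → D → G → M → K → C, which has 6 edges.

6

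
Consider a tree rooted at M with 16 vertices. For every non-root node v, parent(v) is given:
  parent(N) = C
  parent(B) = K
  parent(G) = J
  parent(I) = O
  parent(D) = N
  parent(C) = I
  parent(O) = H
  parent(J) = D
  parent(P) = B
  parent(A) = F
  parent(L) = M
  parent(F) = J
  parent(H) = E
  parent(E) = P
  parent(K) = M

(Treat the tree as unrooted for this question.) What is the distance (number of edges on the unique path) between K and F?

11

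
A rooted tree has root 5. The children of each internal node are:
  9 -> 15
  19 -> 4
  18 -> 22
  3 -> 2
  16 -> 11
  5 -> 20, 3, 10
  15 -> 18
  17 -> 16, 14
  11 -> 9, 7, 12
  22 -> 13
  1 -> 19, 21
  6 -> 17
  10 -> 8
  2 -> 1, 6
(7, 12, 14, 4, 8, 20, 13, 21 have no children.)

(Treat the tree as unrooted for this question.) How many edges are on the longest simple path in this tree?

13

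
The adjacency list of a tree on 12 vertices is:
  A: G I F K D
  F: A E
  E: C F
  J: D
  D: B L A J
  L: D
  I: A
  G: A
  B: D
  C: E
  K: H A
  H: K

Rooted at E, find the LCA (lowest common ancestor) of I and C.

I's ancestor chain is I, A, F, E and C's is C, E; they first meet at E.

E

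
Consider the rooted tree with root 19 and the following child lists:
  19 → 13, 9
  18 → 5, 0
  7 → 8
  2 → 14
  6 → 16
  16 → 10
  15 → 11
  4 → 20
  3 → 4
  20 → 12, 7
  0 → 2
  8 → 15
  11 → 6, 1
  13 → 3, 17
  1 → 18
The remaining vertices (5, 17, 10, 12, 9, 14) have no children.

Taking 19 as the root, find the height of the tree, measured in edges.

13

The longest root-to-leaf path is 19 – 13 – 3 – 4 – 20 – 7 – 8 – 15 – 11 – 1 – 18 – 0 – 2 – 14 (13 edges).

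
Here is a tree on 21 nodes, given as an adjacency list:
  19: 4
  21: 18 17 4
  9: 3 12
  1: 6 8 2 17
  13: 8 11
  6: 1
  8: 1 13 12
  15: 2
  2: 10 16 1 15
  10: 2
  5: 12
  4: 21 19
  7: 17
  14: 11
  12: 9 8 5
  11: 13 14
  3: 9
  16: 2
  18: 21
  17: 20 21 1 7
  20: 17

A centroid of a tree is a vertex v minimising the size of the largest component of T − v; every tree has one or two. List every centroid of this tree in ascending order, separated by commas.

1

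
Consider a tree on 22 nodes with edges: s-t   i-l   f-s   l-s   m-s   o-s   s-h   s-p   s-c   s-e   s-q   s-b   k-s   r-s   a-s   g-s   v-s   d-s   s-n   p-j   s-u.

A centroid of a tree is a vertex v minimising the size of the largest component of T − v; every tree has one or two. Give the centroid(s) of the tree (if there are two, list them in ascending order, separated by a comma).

s

Delete s: the remaining components have sizes 2, 2, 1, 1, 1, 1, 1, 1, 1, 1, 1, 1, 1, 1, 1, 1, 1, 1, 1. Max 2 ≤ 11, so s is a centroid.
No neighbour of s does as well, so s is the unique centroid.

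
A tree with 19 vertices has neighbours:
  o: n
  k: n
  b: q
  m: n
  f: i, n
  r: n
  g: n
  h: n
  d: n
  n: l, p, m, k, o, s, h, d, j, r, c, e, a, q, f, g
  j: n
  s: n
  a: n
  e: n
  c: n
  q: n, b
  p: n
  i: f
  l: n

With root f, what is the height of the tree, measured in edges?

The longest root-to-leaf path is f-n-q-b (3 edges).

3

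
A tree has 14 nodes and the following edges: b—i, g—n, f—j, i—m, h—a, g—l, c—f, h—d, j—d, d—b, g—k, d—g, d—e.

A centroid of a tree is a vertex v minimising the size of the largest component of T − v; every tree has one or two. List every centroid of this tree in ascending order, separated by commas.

If d is removed the pieces have sizes 4, 3, 3, 2, 1, all ≤ ⌊14/2⌋ = 7.
No neighbour of d does as well, so d is the unique centroid.

d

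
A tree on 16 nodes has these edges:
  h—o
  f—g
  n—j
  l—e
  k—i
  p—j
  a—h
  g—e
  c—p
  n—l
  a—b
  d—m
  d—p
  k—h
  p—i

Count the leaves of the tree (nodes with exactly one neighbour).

Degree-1 nodes: b, c, f, m, o — 5 of them.

5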